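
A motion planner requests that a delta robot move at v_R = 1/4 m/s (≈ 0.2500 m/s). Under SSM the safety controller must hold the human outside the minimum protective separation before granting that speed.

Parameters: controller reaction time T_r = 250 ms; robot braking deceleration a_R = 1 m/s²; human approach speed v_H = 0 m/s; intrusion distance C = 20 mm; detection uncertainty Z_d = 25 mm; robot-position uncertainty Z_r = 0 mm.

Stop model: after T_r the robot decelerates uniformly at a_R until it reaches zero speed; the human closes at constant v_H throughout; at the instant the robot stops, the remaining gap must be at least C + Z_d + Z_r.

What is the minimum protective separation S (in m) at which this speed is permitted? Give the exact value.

stop time T_s = (1/4)/1 = 0.2500 s
robot covers v_R·T_r = 0.2500·0.2500 = 0.0625 m before braking
robot covers 0.2500·0.2500 − ½·1.0000·0.2500² = 0.0312 m while stopping
human over T_r+T_s: 0.0000·(0.2500+0.2500) = 0.0000 m
C+Z_d+Z_r = 0.0200+0.0250+0.0000 = 0.0450 m
S_min ≈ 0.0625+0.0312+0.0000+0.0450  ⇒  S_min = 111/800 m

S_min = 111/800 m = 0.1388 m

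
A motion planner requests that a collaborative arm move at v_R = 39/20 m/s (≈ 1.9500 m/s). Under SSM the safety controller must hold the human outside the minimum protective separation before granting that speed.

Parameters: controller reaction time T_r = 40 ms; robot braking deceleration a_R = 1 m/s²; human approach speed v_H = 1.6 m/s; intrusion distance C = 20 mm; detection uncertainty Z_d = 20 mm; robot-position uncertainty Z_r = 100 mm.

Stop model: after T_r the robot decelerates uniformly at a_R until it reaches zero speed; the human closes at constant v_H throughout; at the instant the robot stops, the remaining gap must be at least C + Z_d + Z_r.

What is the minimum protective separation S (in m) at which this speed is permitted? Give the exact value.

S_min = 21213/4000 m = 5.3033 m

T_s = v_R/a_R = (39/20)/1 = 1.9500 s
robot covers v_R·T_r = 1.9500·0.0400 = 0.0780 m before braking
robot under decel: 1.9500²/(2·1.0000) = 1.9013 m
human over T_r+T_s: 1.6000·(0.0400+1.9500) = 3.1840 m
C+Z_d+Z_r = 0.0200+0.0200+0.1000 = 0.1400 m
S_min ≈ 0.0780+1.9013+3.1840+0.1400  ⇒  S_min = 21213/4000 m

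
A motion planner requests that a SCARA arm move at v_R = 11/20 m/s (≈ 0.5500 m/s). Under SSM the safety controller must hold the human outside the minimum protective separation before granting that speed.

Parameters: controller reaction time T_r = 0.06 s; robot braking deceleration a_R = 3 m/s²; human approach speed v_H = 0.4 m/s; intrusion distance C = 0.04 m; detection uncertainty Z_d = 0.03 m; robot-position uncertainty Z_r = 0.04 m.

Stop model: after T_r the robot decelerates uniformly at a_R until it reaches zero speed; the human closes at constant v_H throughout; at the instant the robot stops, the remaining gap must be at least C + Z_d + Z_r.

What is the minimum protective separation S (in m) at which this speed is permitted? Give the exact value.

braking lasts T_s = (11/20)/3 = 0.1833 s
robot in T_r: 0.5500·0.0600 = 0.0330 m
braking distance = 0.5500²/(2·3.0000) = 0.0504 m
human closes 0.4000·0.2433 = 0.0973 m
margins: 0.0400+0.0300+0.0400 = 0.1100 m
S_min ≈ 0.0330+0.0504+0.0973+0.1100  ⇒  S_min = 1163/4000 m

S_min = 1163/4000 m = 0.2908 m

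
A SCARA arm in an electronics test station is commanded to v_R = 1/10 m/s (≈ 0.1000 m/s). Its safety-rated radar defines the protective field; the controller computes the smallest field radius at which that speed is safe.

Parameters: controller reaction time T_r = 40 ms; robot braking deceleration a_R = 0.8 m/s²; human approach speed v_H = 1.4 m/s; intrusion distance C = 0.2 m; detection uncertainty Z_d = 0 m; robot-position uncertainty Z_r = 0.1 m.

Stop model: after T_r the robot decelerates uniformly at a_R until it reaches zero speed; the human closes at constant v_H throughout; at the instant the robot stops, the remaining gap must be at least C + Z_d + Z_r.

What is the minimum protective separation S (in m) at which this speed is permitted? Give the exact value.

S_min = 433/800 m = 0.5413 m

T_s = v_R/a_R = (1/10)/(4/5) = 0.1250 s
reaction-phase robot travel = 0.1000·0.0400 = 0.0040 m
braking distance = 0.1000²/(2·0.8000) = 0.0063 m
person approaches 1.4000·(0.0400+0.1250) = 0.2310 m
margins: 0.2000+0.0000+0.1000 = 0.3000 m
S_min ≈ 0.0040+0.0063+0.2310+0.3000  ⇒  S_min = 433/800 m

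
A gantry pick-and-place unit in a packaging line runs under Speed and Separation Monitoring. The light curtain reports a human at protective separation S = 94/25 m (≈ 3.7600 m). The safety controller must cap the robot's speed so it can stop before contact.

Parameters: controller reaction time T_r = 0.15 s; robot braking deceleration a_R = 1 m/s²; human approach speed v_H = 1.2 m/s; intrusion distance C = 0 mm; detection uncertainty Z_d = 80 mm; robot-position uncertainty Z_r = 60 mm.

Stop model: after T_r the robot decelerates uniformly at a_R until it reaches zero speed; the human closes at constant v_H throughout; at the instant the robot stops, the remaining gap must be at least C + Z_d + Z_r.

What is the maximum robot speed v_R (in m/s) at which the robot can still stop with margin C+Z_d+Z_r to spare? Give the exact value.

at the boundary: (1/2)·v² + (27/20)·v + (-86/25) = 0
  disc = (27/20)² − 4·(1/2)·(-86/25) = 3481/400 ; √disc = 59/20
  v_R = (−(27/20) + 59/20) / (2·(1/2)) = 8/5 m/s
check:
T_s = v_R/a_R = (8/5)/1 = 1.6000 s
robot covers v_R·T_r = 1.6000·0.1500 = 0.2400 m before braking
robot covers 1.6000·1.6000 − ½·1.0000·1.6000² = 1.2800 m while stopping
person approaches 1.2000·(0.1500+1.6000) = 2.1000 m
residual clearance needed = 0.0000+0.0800+0.0600 = 0.1400 m
sum ≈ 0.2400+1.2800+2.1000+0.1400 ≈ 3.7600 m = S ✓

v_R_max = 8/5 m/s = 1.6000 m/s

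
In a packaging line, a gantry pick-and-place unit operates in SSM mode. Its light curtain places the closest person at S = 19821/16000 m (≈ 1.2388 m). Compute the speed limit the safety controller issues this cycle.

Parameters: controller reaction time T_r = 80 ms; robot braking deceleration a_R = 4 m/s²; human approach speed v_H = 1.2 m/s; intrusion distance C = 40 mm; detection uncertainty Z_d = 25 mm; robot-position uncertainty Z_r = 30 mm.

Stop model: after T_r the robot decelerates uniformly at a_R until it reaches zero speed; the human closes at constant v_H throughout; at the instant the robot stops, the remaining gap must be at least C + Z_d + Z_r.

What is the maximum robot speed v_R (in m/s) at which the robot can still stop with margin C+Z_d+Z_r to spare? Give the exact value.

quadratic (1/8)·v² + (19/50)·v + (-3353/3200) = 0
  disc = (19/50)² − 4·(1/8)·(-3353/3200) = 106929/160000 ; √disc = 327/400
  v_R = (−(19/50) + 327/400) / (2·(1/8)) = 7/4 m/s
check:
braking lasts T_s = (7/4)/4 = 0.4375 s
robot in T_r: 1.7500·0.0800 = 0.1400 m
braking distance = 1.7500²/(2·4.0000) = 0.3828 m
person approaches 1.2000·(0.0800+0.4375) = 0.6210 m
residual clearance needed = 0.0400+0.0250+0.0300 = 0.0950 m
sum ≈ 0.1400+0.3828+0.6210+0.0950 ≈ 1.2388 m = S ✓

v_R_max = 7/4 m/s = 1.7500 m/s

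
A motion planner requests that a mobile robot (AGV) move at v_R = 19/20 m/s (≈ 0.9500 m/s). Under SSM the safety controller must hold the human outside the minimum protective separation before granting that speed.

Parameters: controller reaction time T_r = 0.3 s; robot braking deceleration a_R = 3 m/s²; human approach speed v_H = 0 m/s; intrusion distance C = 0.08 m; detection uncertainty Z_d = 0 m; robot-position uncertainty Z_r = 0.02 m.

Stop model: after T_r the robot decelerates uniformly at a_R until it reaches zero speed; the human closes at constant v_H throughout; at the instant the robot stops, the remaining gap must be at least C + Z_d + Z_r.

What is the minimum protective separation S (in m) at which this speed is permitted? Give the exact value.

S_min = 257/480 m = 0.5354 m

braking lasts T_s = (19/20)/3 = 0.3167 s
robot covers v_R·T_r = 0.9500·0.3000 = 0.2850 m before braking
robot covers 0.9500·0.3167 − ½·3.0000·0.3167² = 0.1504 m while stopping
person approaches 0.0000·(0.3000+0.3167) = 0.0000 m
margins: 0.0800+0.0000+0.0200 = 0.1000 m
S_min ≈ 0.2850+0.1504+0.0000+0.1000  ⇒  S_min = 257/480 m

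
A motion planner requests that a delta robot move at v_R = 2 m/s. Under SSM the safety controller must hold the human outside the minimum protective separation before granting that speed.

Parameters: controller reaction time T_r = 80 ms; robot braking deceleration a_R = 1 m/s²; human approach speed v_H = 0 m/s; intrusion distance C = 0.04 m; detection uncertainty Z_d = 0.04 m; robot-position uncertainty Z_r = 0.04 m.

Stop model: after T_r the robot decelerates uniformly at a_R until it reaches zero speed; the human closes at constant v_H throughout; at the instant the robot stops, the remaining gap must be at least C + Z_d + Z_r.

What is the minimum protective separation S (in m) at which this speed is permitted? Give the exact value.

stop time T_s = 2/1 = 2.0000 s
robot in T_r: 2.0000·0.0800 = 0.1600 m
robot covers 2.0000·2.0000 − ½·1.0000·2.0000² = 2.0000 m while stopping
human over T_r+T_s: 0.0000·(0.0800+2.0000) = 0.0000 m
margins: 0.0400+0.0400+0.0400 = 0.1200 m
S_min ≈ 0.1600+2.0000+0.0000+0.1200  ⇒  S_min = 57/25 m

S_min = 57/25 m = 2.2800 m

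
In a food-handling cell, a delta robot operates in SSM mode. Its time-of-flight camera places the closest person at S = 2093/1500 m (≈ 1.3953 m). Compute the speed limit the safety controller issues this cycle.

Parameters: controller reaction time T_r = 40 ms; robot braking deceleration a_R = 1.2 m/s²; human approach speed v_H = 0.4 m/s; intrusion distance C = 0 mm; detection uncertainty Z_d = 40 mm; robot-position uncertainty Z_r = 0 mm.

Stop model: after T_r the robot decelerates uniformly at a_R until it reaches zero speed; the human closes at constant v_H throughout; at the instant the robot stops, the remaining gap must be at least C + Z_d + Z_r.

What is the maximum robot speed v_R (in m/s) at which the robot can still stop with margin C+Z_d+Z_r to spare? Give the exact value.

collect terms ⇒ (5/12)·v_R² + (28/75)·v_R + (-2009/1500) = 0
  disc = (28/75)² − 4·(5/12)·(-2009/1500) = 5929/2500 ; √disc = 77/50
  v_R = (−(28/75) + 77/50) / (2·(5/12)) = 7/5 m/s
check:
stop time T_s = (7/5)/(6/5) = 1.1667 s
robot covers v_R·T_r = 1.4000·0.0400 = 0.0560 m before braking
robot under decel: 1.4000²/(2·1.2000) = 0.8167 m
person approaches 0.4000·(0.0400+1.1667) = 0.4827 m
C+Z_d+Z_r = 0.0000+0.0400+0.0000 = 0.0400 m
sum ≈ 0.0560+0.8167+0.4827+0.0400 ≈ 1.3953 m = S ✓

v_R_max = 7/5 m/s = 1.4000 m/s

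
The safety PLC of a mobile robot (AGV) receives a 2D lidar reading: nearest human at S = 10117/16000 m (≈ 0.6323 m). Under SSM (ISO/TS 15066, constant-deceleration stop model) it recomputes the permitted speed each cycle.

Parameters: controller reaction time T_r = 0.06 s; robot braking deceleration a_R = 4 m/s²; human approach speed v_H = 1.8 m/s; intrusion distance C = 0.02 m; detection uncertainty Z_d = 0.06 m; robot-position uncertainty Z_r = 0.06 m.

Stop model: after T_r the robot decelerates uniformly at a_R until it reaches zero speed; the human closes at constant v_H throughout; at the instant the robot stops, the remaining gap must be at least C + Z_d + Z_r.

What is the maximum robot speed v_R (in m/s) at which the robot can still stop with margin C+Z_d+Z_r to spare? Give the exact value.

collect terms ⇒ (1/8)·v_R² + (51/100)·v_R + (-6149/16000) = 0
  disc = (51/100)² − 4·(1/8)·(-6149/16000) = 72361/160000 ; √disc = 269/400
  v_R = (−(51/100) + 269/400) / (2·(1/8)) = 13/20 m/s
check:
T_s = v_R/a_R = (13/20)/4 = 0.1625 s
reaction-phase robot travel = 0.6500·0.0600 = 0.0390 m
robot covers 0.6500·0.1625 − ½·4.0000·0.1625² = 0.0528 m while stopping
human over T_r+T_s: 1.8000·(0.0600+0.1625) = 0.4005 m
margins: 0.0200+0.0600+0.0600 = 0.1400 m
sum ≈ 0.0390+0.0528+0.4005+0.1400 ≈ 0.6323 m = S ✓

v_R_max = 13/20 m/s = 0.6500 m/s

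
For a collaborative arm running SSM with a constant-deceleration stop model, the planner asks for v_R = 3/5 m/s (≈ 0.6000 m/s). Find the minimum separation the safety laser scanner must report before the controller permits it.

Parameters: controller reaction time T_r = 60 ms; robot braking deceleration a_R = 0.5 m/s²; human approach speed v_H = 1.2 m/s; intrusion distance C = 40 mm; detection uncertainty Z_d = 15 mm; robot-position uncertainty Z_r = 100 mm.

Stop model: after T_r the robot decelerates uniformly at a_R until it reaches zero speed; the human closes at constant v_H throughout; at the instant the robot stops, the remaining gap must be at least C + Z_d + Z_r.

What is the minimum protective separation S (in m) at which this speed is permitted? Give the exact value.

T_s = v_R/a_R = (3/5)/(1/2) = 1.2000 s
reaction-phase robot travel = 0.6000·0.0600 = 0.0360 m
braking distance = 0.6000²/(2·0.5000) = 0.3600 m
person approaches 1.2000·(0.0600+1.2000) = 1.5120 m
C+Z_d+Z_r = 0.0400+0.0150+0.1000 = 0.1550 m
S_min ≈ 0.0360+0.3600+1.5120+0.1550  ⇒  S_min = 2063/1000 m

S_min = 2063/1000 m = 2.0630 m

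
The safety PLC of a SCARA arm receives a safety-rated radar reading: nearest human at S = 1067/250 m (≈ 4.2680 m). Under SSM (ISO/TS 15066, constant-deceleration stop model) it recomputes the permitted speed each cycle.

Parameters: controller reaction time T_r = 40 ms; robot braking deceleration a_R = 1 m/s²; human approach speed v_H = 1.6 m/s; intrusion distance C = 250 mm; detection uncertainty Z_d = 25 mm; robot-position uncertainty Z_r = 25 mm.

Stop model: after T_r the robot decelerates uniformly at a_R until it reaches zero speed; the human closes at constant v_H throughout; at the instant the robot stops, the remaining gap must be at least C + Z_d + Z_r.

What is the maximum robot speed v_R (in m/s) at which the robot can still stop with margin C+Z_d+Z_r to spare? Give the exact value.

v_R_max = 8/5 m/s = 1.6000 m/s

quadratic (1/2)·v² + (41/25)·v + (-488/125) = 0
  disc = (41/25)² − 4·(1/2)·(-488/125) = 6561/625 ; √disc = 81/25
  v_R = (−(41/25) + 81/25) / (2·(1/2)) = 8/5 m/s
check:
stop time T_s = (8/5)/1 = 1.6000 s
robot covers v_R·T_r = 1.6000·0.0400 = 0.0640 m before braking
braking distance = 1.6000²/(2·1.0000) = 1.2800 m
person approaches 1.6000·(0.0400+1.6000) = 2.6240 m
C+Z_d+Z_r = 0.2500+0.0250+0.0250 = 0.3000 m
sum ≈ 0.0640+1.2800+2.6240+0.3000 ≈ 4.2680 m = S ✓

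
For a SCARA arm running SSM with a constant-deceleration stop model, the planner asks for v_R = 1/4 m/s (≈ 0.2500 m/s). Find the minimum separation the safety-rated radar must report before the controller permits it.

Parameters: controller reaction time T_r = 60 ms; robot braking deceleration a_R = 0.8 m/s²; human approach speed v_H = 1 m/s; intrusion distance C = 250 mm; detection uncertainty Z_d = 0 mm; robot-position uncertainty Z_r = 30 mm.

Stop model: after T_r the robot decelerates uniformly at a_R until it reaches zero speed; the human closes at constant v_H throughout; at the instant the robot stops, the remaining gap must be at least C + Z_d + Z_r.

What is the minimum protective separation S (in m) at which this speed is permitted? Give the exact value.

S_min = 2261/3200 m = 0.7066 m

stop time T_s = (1/4)/(4/5) = 0.3125 s
robot in T_r: 0.2500·0.0600 = 0.0150 m
braking distance = 0.2500²/(2·0.8000) = 0.0391 m
person approaches 1.0000·(0.0600+0.3125) = 0.3725 m
margins: 0.2500+0.0000+0.0300 = 0.2800 m
S_min ≈ 0.0150+0.0391+0.3725+0.2800  ⇒  S_min = 2261/3200 m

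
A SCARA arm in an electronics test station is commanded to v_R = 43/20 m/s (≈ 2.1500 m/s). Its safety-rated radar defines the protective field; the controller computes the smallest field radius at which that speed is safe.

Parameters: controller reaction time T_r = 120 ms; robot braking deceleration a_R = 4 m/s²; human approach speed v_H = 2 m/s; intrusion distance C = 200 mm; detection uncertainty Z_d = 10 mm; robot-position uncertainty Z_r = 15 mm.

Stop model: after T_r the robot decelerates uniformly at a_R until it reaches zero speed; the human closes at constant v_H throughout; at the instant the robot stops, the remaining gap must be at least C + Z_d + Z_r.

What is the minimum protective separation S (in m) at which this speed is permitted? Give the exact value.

S_min = 38013/16000 m = 2.3758 m

braking lasts T_s = (43/20)/4 = 0.5375 s
reaction-phase robot travel = 2.1500·0.1200 = 0.2580 m
robot covers 2.1500·0.5375 − ½·4.0000·0.5375² = 0.5778 m while stopping
human closes 2.0000·0.6575 = 1.3150 m
C+Z_d+Z_r = 0.2000+0.0100+0.0150 = 0.2250 m
S_min ≈ 0.2580+0.5778+1.3150+0.2250  ⇒  S_min = 38013/16000 m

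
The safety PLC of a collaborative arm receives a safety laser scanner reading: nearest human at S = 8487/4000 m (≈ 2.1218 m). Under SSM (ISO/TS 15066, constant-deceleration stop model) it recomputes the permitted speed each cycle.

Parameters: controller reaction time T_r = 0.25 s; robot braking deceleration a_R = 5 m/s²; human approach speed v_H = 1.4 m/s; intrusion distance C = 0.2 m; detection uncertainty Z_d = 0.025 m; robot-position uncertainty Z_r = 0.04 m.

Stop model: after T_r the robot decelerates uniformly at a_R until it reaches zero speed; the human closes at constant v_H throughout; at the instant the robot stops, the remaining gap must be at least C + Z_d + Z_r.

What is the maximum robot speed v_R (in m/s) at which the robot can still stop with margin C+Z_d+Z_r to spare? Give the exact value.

collect terms ⇒ (1/10)·v_R² + (53/100)·v_R + (-6027/4000) = 0
  disc = (53/100)² − 4·(1/10)·(-6027/4000) = 2209/2500 ; √disc = 47/50
  v_R = (−(53/100) + 47/50) / (2·(1/10)) = 41/20 m/s
check:
T_s = v_R/a_R = (41/20)/5 = 0.4100 s
reaction-phase robot travel = 2.0500·0.2500 = 0.5125 m
braking distance = 2.0500²/(2·5.0000) = 0.4203 m
person approaches 1.4000·(0.2500+0.4100) = 0.9240 m
residual clearance needed = 0.2000+0.0250+0.0400 = 0.2650 m
sum ≈ 0.5125+0.4203+0.9240+0.2650 ≈ 2.1218 m = S ✓

v_R_max = 41/20 m/s = 2.0500 m/s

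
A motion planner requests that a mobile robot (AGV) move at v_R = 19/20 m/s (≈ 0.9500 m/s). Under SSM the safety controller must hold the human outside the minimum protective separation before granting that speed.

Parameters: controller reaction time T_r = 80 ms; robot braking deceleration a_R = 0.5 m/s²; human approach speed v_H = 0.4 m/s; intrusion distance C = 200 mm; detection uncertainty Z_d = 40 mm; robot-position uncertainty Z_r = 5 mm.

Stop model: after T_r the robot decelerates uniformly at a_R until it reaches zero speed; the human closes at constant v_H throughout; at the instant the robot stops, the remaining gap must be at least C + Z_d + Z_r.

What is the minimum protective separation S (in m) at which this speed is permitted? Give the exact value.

stop time T_s = (19/20)/(1/2) = 1.9000 s
robot in T_r: 0.9500·0.0800 = 0.0760 m
robot covers 0.9500·1.9000 − ½·0.5000·1.9000² = 0.9025 m while stopping
person approaches 0.4000·(0.0800+1.9000) = 0.7920 m
residual clearance needed = 0.2000+0.0400+0.0050 = 0.2450 m
S_min ≈ 0.0760+0.9025+0.7920+0.2450  ⇒  S_min = 4031/2000 m

S_min = 4031/2000 m = 2.0155 m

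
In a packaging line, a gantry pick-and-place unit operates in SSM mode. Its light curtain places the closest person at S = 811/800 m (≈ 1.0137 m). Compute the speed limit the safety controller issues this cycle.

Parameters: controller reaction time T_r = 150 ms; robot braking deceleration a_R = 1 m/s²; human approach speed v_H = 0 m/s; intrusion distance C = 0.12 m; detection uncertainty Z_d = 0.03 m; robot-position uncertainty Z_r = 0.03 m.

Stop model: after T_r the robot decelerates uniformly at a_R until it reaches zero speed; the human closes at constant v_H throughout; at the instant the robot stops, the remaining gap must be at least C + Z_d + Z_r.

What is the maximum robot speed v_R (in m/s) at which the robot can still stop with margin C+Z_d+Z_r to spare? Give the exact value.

v_R_max = 23/20 m/s = 1.1500 m/s

at the boundary: (1/2)·v² + (3/20)·v + (-667/800) = 0
  disc = (3/20)² − 4·(1/2)·(-667/800) = 169/100 ; √disc = 13/10
  v_R = (−(3/20) + 13/10) / (2·(1/2)) = 23/20 m/s
check:
stop time T_s = (23/20)/1 = 1.1500 s
robot covers v_R·T_r = 1.1500·0.1500 = 0.1725 m before braking
robot covers 1.1500·1.1500 − ½·1.0000·1.1500² = 0.6613 m while stopping
person approaches 0.0000·(0.1500+1.1500) = 0.0000 m
margins: 0.1200+0.0300+0.0300 = 0.1800 m
sum ≈ 0.1725+0.6613+0.0000+0.1800 ≈ 1.0137 m = S ✓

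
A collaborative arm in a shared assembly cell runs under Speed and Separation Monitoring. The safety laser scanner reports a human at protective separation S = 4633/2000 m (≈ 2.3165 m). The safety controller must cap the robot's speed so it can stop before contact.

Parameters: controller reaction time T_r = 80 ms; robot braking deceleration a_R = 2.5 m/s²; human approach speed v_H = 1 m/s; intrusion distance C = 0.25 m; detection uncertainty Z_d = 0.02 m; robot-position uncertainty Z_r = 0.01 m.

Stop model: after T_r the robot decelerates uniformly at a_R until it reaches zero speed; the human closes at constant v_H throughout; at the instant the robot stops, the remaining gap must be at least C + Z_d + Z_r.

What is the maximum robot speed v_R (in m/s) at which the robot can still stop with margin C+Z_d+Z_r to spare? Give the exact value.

v_R_max = 43/20 m/s = 2.1500 m/s

quadratic (1/5)·v² + (12/25)·v + (-3913/2000) = 0
  disc = (12/25)² − 4·(1/5)·(-3913/2000) = 4489/2500 ; √disc = 67/50
  v_R = (−(12/25) + 67/50) / (2·(1/5)) = 43/20 m/s
check:
braking lasts T_s = (43/20)/(5/2) = 0.8600 s
robot covers v_R·T_r = 2.1500·0.0800 = 0.1720 m before braking
robot covers 2.1500·0.8600 − ½·2.5000·0.8600² = 0.9245 m while stopping
human closes 1.0000·0.9400 = 0.9400 m
residual clearance needed = 0.2500+0.0200+0.0100 = 0.2800 m
sum ≈ 0.1720+0.9245+0.9400+0.2800 ≈ 2.3165 m = S ✓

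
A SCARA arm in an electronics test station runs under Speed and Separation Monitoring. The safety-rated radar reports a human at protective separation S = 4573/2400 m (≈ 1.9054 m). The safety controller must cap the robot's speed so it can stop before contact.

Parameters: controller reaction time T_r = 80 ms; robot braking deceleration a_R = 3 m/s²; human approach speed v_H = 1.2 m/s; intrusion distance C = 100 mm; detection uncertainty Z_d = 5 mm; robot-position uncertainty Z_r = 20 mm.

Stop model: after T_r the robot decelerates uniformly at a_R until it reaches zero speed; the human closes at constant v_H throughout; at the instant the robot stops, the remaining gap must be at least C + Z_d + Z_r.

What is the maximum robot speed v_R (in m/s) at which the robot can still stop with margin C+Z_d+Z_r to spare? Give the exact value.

v_R_max = 41/20 m/s = 2.0500 m/s

quadratic (1/6)·v² + (12/25)·v + (-20213/12000) = 0
  disc = (12/25)² − 4·(1/6)·(-20213/12000) = 121801/90000 ; √disc = 349/300
  v_R = (−(12/25) + 349/300) / (2·(1/6)) = 41/20 m/s
check:
T_s = v_R/a_R = (41/20)/3 = 0.6833 s
reaction-phase robot travel = 2.0500·0.0800 = 0.1640 m
braking distance = 2.0500²/(2·3.0000) = 0.7004 m
human over T_r+T_s: 1.2000·(0.0800+0.6833) = 0.9160 m
residual clearance needed = 0.1000+0.0050+0.0200 = 0.1250 m
sum ≈ 0.1640+0.7004+0.9160+0.1250 ≈ 1.9054 m = S ✓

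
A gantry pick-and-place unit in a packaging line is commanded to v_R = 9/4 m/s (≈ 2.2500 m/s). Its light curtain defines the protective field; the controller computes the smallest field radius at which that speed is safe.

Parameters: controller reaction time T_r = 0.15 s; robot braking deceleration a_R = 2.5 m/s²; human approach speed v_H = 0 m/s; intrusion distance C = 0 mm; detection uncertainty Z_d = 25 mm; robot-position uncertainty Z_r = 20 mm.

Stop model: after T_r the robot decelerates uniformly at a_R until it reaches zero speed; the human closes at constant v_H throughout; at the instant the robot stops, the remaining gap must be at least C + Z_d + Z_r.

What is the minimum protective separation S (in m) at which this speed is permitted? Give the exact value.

T_s = v_R/a_R = (9/4)/(5/2) = 0.9000 s
robot covers v_R·T_r = 2.2500·0.1500 = 0.3375 m before braking
robot covers 2.2500·0.9000 − ½·2.5000·0.9000² = 1.0125 m while stopping
human closes 0.0000·1.0500 = 0.0000 m
C+Z_d+Z_r = 0.0000+0.0250+0.0200 = 0.0450 m
S_min ≈ 0.3375+1.0125+0.0000+0.0450  ⇒  S_min = 279/200 m

S_min = 279/200 m = 1.3950 m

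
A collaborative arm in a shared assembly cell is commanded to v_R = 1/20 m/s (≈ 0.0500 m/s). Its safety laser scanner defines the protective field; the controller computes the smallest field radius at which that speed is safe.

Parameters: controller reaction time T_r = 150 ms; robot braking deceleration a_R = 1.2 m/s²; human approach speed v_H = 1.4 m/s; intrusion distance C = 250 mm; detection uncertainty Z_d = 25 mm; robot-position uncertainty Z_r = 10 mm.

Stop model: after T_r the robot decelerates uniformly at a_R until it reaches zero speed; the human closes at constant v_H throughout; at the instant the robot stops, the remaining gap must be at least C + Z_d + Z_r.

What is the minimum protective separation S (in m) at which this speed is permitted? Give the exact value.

braking lasts T_s = (1/20)/(6/5) = 0.0417 s
robot in T_r: 0.0500·0.1500 = 0.0075 m
robot covers 0.0500·0.0417 − ½·1.2000·0.0417² = 0.0010 m while stopping
human closes 1.4000·0.1917 = 0.2683 m
margins: 0.2500+0.0250+0.0100 = 0.2850 m
S_min ≈ 0.0075+0.0010+0.2683+0.2850  ⇒  S_min = 899/1600 m

S_min = 899/1600 m = 0.5619 m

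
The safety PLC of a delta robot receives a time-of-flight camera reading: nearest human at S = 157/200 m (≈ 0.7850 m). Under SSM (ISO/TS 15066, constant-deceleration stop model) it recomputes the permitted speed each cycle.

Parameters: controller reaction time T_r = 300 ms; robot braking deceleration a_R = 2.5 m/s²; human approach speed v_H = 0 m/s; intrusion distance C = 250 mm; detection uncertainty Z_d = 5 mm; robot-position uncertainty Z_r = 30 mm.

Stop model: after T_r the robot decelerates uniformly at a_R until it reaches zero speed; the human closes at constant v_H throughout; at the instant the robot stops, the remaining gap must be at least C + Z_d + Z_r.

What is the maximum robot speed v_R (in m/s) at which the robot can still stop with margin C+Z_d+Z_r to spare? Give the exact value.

collect terms ⇒ (1/5)·v_R² + (3/10)·v_R + (-1/2) = 0
  disc = (3/10)² − 4·(1/5)·(-1/2) = 49/100 ; √disc = 7/10
  v_R = (−(3/10) + 7/10) / (2·(1/5)) = 1 m/s
check:
stop time T_s = 1/(5/2) = 0.4000 s
reaction-phase robot travel = 1.0000·0.3000 = 0.3000 m
braking distance = 1.0000²/(2·2.5000) = 0.2000 m
human over T_r+T_s: 0.0000·(0.3000+0.4000) = 0.0000 m
margins: 0.2500+0.0050+0.0300 = 0.2850 m
sum ≈ 0.3000+0.2000+0.0000+0.2850 ≈ 0.7850 m = S ✓

v_R_max = 1 m/s = 1.0000 m/s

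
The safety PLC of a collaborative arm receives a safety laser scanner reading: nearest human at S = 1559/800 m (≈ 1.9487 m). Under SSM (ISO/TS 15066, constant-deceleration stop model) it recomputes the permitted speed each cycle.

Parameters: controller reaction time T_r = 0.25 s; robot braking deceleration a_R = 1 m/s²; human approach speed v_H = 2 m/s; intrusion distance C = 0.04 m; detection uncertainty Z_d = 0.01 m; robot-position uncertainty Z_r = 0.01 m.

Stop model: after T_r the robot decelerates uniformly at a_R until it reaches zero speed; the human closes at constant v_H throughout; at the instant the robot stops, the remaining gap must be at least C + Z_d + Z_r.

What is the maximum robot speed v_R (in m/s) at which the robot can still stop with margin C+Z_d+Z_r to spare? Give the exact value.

at the boundary: (1/2)·v² + (9/4)·v + (-1111/800) = 0
  disc = (9/4)² − 4·(1/2)·(-1111/800) = 196/25 ; √disc = 14/5
  v_R = (−(9/4) + 14/5) / (2·(1/2)) = 11/20 m/s
check:
T_s = v_R/a_R = (11/20)/1 = 0.5500 s
reaction-phase robot travel = 0.5500·0.2500 = 0.1375 m
robot under decel: 0.5500²/(2·1.0000) = 0.1512 m
person approaches 2.0000·(0.2500+0.5500) = 1.6000 m
margins: 0.0400+0.0100+0.0100 = 0.0600 m
sum ≈ 0.1375+0.1512+1.6000+0.0600 ≈ 1.9487 m = S ✓

v_R_max = 11/20 m/s = 0.5500 m/s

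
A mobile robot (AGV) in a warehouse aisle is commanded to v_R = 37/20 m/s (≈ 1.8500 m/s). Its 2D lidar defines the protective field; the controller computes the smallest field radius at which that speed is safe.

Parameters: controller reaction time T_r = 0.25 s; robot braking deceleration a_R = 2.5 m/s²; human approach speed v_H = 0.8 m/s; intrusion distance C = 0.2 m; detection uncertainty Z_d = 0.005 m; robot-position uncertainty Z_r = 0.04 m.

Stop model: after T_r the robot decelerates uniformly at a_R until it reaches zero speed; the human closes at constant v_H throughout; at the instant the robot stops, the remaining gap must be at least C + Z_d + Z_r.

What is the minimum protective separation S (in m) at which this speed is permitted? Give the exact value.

braking lasts T_s = (37/20)/(5/2) = 0.7400 s
robot covers v_R·T_r = 1.8500·0.2500 = 0.4625 m before braking
braking distance = 1.8500²/(2·2.5000) = 0.6845 m
human closes 0.8000·0.9900 = 0.7920 m
C+Z_d+Z_r = 0.2000+0.0050+0.0400 = 0.2450 m
S_min ≈ 0.4625+0.6845+0.7920+0.2450  ⇒  S_min = 273/125 m

S_min = 273/125 m = 2.1840 m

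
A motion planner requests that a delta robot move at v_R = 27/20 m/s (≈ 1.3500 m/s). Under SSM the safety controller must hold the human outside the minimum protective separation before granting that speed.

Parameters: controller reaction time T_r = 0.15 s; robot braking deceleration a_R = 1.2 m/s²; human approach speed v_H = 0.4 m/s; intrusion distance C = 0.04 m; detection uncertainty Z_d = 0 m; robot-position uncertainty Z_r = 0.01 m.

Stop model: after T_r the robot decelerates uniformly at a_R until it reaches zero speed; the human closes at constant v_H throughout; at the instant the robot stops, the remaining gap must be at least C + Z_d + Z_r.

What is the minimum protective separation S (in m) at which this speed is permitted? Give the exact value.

S_min = 487/320 m = 1.5219 m

T_s = v_R/a_R = (27/20)/(6/5) = 1.1250 s
reaction-phase robot travel = 1.3500·0.1500 = 0.2025 m
robot under decel: 1.3500²/(2·1.2000) = 0.7594 m
human closes 0.4000·1.2750 = 0.5100 m
C+Z_d+Z_r = 0.0400+0.0000+0.0100 = 0.0500 m
S_min ≈ 0.2025+0.7594+0.5100+0.0500  ⇒  S_min = 487/320 m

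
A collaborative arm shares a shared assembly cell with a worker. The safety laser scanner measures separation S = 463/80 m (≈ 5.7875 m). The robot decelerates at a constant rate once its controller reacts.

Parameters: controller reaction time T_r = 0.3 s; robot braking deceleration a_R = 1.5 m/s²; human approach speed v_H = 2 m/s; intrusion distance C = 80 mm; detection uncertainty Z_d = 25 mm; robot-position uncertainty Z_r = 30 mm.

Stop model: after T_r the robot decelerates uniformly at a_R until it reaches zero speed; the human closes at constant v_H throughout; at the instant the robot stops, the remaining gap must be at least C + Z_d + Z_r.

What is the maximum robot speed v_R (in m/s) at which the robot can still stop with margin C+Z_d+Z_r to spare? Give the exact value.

quadratic (1/3)·v² + (49/30)·v + (-2021/400) = 0
  disc = (49/30)² − 4·(1/3)·(-2021/400) = 2116/225 ; √disc = 46/15
  v_R = (−(49/30) + 46/15) / (2·(1/3)) = 43/20 m/s
check:
stop time T_s = (43/20)/(3/2) = 1.4333 s
robot covers v_R·T_r = 2.1500·0.3000 = 0.6450 m before braking
robot covers 2.1500·1.4333 − ½·1.5000·1.4333² = 1.5408 m while stopping
person approaches 2.0000·(0.3000+1.4333) = 3.4667 m
C+Z_d+Z_r = 0.0800+0.0250+0.0300 = 0.1350 m
sum ≈ 0.6450+1.5408+3.4667+0.1350 ≈ 5.7875 m = S ✓

v_R_max = 43/20 m/s = 2.1500 m/s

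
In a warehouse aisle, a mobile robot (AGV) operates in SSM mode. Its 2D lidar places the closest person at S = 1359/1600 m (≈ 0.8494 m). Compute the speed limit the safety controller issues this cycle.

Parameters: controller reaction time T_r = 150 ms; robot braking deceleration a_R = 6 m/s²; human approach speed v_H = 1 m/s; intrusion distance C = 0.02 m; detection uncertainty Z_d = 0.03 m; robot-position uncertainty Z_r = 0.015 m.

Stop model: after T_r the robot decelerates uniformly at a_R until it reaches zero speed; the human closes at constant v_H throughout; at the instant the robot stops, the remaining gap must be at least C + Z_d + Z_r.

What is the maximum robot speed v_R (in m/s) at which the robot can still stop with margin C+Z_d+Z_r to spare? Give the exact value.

collect terms ⇒ (1/12)·v_R² + (19/60)·v_R + (-203/320) = 0
  disc = (19/60)² − 4·(1/12)·(-203/320) = 4489/14400 ; √disc = 67/120
  v_R = (−(19/60) + 67/120) / (2·(1/12)) = 29/20 m/s
check:
T_s = v_R/a_R = (29/20)/6 = 0.2417 s
robot in T_r: 1.4500·0.1500 = 0.2175 m
braking distance = 1.4500²/(2·6.0000) = 0.1752 m
human over T_r+T_s: 1.0000·(0.1500+0.2417) = 0.3917 m
margins: 0.0200+0.0300+0.0150 = 0.0650 m
sum ≈ 0.2175+0.1752+0.3917+0.0650 ≈ 0.8494 m = S ✓

v_R_max = 29/20 m/s = 1.4500 m/s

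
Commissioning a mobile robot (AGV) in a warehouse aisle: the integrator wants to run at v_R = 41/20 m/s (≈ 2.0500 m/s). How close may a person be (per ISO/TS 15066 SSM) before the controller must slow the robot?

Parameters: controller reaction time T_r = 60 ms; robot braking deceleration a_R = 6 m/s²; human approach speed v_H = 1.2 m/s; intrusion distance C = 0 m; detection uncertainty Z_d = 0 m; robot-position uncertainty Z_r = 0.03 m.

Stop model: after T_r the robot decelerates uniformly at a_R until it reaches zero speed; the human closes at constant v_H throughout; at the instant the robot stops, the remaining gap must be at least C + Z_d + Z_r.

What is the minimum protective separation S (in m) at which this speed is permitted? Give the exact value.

S_min = 4729/4800 m = 0.9852 m

braking lasts T_s = (41/20)/6 = 0.3417 s
robot in T_r: 2.0500·0.0600 = 0.1230 m
robot covers 2.0500·0.3417 − ½·6.0000·0.3417² = 0.3502 m while stopping
person approaches 1.2000·(0.0600+0.3417) = 0.4820 m
C+Z_d+Z_r = 0.0000+0.0000+0.0300 = 0.0300 m
S_min ≈ 0.1230+0.3502+0.4820+0.0300  ⇒  S_min = 4729/4800 m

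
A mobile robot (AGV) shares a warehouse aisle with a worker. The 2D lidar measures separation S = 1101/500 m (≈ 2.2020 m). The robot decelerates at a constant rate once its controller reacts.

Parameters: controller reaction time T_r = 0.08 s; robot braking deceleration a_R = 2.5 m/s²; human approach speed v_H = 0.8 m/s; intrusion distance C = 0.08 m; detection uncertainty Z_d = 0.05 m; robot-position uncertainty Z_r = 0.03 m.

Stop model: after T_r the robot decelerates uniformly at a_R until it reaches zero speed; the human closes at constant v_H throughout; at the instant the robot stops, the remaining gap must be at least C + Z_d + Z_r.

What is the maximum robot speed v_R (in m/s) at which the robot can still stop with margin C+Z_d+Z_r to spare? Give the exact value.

quadratic (1/5)·v² + (2/5)·v + (-989/500) = 0
  disc = (2/5)² − 4·(1/5)·(-989/500) = 1089/625 ; √disc = 33/25
  v_R = (−(2/5) + 33/25) / (2·(1/5)) = 23/10 m/s
check:
stop time T_s = (23/10)/(5/2) = 0.9200 s
robot covers v_R·T_r = 2.3000·0.0800 = 0.1840 m before braking
robot under decel: 2.3000²/(2·2.5000) = 1.0580 m
human closes 0.8000·1.0000 = 0.8000 m
C+Z_d+Z_r = 0.0800+0.0500+0.0300 = 0.1600 m
sum ≈ 0.1840+1.0580+0.8000+0.1600 ≈ 2.2020 m = S ✓

v_R_max = 23/10 m/s = 2.3000 m/s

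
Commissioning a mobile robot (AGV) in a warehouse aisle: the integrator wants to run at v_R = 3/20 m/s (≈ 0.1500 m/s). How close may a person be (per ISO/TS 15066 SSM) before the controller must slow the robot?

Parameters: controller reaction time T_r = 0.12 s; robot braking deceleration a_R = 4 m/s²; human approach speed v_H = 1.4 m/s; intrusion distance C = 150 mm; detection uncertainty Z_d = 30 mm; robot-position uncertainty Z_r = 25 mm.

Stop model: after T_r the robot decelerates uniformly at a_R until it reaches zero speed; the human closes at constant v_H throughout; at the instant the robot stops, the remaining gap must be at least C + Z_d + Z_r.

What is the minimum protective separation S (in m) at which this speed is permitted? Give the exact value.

T_s = v_R/a_R = (3/20)/4 = 0.0375 s
robot covers v_R·T_r = 0.1500·0.1200 = 0.0180 m before braking
braking distance = 0.1500²/(2·4.0000) = 0.0028 m
human over T_r+T_s: 1.4000·(0.1200+0.0375) = 0.2205 m
C+Z_d+Z_r = 0.1500+0.0300+0.0250 = 0.2050 m
S_min ≈ 0.0180+0.0028+0.2205+0.2050  ⇒  S_min = 7141/16000 m

S_min = 7141/16000 m = 0.4463 m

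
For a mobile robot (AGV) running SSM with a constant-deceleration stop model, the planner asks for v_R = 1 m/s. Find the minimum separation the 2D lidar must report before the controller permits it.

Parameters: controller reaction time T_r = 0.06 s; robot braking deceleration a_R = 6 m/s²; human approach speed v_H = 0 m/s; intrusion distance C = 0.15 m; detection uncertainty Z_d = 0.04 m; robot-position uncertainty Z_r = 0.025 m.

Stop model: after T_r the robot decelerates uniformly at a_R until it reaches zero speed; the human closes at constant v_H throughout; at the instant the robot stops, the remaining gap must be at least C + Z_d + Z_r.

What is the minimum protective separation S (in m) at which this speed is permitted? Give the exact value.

S_min = 43/120 m = 0.3583 m

T_s = v_R/a_R = 1/6 = 0.1667 s
robot in T_r: 1.0000·0.0600 = 0.0600 m
braking distance = 1.0000²/(2·6.0000) = 0.0833 m
human over T_r+T_s: 0.0000·(0.0600+0.1667) = 0.0000 m
C+Z_d+Z_r = 0.1500+0.0400+0.0250 = 0.2150 m
S_min ≈ 0.0600+0.0833+0.0000+0.2150  ⇒  S_min = 43/120 m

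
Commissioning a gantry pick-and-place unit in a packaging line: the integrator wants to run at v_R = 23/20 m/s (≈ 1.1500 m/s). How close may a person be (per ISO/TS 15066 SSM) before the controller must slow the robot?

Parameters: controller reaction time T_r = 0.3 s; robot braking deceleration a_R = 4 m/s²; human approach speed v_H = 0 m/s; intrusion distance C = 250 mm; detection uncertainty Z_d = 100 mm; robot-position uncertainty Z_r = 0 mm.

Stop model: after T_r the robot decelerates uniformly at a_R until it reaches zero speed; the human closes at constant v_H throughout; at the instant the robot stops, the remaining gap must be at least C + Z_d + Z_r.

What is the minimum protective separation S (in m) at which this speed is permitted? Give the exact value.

S_min = 2753/3200 m = 0.8603 m

braking lasts T_s = (23/20)/4 = 0.2875 s
robot in T_r: 1.1500·0.3000 = 0.3450 m
robot under decel: 1.1500²/(2·4.0000) = 0.1653 m
human over T_r+T_s: 0.0000·(0.3000+0.2875) = 0.0000 m
C+Z_d+Z_r = 0.2500+0.1000+0.0000 = 0.3500 m
S_min ≈ 0.3450+0.1653+0.0000+0.3500  ⇒  S_min = 2753/3200 m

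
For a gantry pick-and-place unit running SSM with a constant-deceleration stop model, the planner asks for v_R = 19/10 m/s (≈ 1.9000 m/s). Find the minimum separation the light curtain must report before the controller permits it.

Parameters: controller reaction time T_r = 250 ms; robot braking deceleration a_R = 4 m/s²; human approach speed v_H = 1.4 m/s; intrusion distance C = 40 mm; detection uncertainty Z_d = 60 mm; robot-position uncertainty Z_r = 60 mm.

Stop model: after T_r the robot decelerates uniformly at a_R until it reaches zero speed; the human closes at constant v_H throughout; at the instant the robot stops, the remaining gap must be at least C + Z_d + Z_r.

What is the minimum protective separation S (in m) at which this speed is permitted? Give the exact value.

S_min = 1681/800 m = 2.1012 m

braking lasts T_s = (19/10)/4 = 0.4750 s
robot covers v_R·T_r = 1.9000·0.2500 = 0.4750 m before braking
robot under decel: 1.9000²/(2·4.0000) = 0.4512 m
human closes 1.4000·0.7250 = 1.0150 m
margins: 0.0400+0.0600+0.0600 = 0.1600 m
S_min ≈ 0.4750+0.4512+1.0150+0.1600  ⇒  S_min = 1681/800 m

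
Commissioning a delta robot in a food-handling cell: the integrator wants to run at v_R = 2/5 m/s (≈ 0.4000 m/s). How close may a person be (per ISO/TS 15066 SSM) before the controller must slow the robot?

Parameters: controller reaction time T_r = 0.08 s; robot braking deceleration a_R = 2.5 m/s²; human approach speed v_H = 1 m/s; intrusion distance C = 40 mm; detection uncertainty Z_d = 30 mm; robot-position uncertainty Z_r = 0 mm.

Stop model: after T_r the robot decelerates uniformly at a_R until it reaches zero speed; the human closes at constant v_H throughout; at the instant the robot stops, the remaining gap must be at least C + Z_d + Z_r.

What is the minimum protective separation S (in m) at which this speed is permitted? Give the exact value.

S_min = 187/500 m = 0.3740 m

braking lasts T_s = (2/5)/(5/2) = 0.1600 s
robot covers v_R·T_r = 0.4000·0.0800 = 0.0320 m before braking
braking distance = 0.4000²/(2·2.5000) = 0.0320 m
person approaches 1.0000·(0.0800+0.1600) = 0.2400 m
C+Z_d+Z_r = 0.0400+0.0300+0.0000 = 0.0700 m
S_min ≈ 0.0320+0.0320+0.2400+0.0700  ⇒  S_min = 187/500 m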